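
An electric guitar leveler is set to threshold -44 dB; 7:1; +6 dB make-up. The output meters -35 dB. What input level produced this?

Stripping the +6 dB make-up gives -41 dB at the gain stage.
The compressed level sits -41 − (-44) = 3 dB over threshold.
Before 7:1 compression the overshoot was 3 × 7 = 21 dB, so input = -44 + 21 = -23 dB.

-23 dB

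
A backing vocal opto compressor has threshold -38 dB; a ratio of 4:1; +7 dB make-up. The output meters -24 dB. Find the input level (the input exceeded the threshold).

Remove make-up: -24 − 7 = -31 dB.
The compressed level sits -31 − (-38) = 7 dB over threshold.
Before 4:1 compression the overshoot was 7 × 4 = 28 dB, so input = -38 + 28 = -10 dB.

-10 dB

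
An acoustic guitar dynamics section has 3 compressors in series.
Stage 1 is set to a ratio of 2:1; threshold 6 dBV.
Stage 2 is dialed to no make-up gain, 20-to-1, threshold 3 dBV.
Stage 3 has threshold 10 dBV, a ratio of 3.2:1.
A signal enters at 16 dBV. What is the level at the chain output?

3.4 dBV

Stage 1: 10 dB above 6 dBV, reduced 2:1 to 5 dB above → 11 dBV.
Stage 2: 11 dBV is 8 dB over 3 dBV; at 20:1 that becomes 0.4 dB over, giving 3.4 dBV.
Stage 3: 3.4 dBV is at or below the 10 dBV threshold — no compression; output 3.4 dBV.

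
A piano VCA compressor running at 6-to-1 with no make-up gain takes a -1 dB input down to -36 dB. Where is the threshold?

Let T be the threshold. Output overshoot = (input overshoot)/R, so -36 − T = (-1 − T)/6.
6·(-36 − T) = -1 − T → 5·T = -216 − (-1) = -215.
T = -215/5 = -43 dB.

-43 dB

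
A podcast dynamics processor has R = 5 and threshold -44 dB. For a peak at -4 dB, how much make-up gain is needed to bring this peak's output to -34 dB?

Overshoot 40 dB → 40/5 = 8 dB after compression, so the compressed level is -44 + 8 = -36 dB.
Make-up = target − compressed = -34 − (-36) = 2 dB.

2 dB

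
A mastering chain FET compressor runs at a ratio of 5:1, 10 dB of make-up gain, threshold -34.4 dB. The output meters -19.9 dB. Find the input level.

Stripping the +10 dB make-up gives -29.9 dB at the gain stage.
That's 4.5 dB above the -34.4 dB threshold.
Before 5:1 compression the overshoot was 4.5 × 5 = 22.5 dB, so input = -34.4 + 22.5 = -11.9 dB.

-11.9 dB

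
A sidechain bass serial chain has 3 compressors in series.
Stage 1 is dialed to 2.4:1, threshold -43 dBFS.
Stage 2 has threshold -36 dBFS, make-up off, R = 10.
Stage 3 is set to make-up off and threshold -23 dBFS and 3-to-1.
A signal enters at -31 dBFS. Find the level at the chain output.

Stage 1: 12 dB above -43 dBFS, reduced 2.4:1 to 5 dB above → -38 dBFS.
Stage 2: below threshold (-38 ≤ -36); passes unchanged; output -38 dBFS.
Stage 3: -38 dBFS is at or below the -23 dBFS threshold — no compression; output -38 dBFS.

-38 dBFS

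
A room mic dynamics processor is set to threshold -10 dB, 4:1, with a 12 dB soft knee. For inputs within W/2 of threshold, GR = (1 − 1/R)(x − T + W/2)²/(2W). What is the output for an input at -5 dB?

x − T + W/2 = -5 − (-10) + 6 = 11.
GR = (1 − 1/4) × 11² / 24 = 0.75 × 121 / 24 = 3.78125 dB.
Output = -5 − 3.78125 = -8.78125 dB.

-8.78125 dB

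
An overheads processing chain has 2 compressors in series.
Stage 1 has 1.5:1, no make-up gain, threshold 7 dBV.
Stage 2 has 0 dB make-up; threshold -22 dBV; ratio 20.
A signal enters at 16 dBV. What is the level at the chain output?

Stage 1: overshoot 9 dB → 9/1.5 = 6 dB → 13 dBV.
Stage 2: overshoot 35 dB → 35/20 = 1.75 dB → -20.25 dBV.

-20.25 dBV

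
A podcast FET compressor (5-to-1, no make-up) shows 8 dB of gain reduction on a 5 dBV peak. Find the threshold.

Input is 10 dB above T (since output overshoot × R = input overshoot: (-3 − T)·5 = 5 − T gives T = -5 dBV).
Check: -5 + (5 − (-5))/5 = -5 + 2 = -3 dBV. ✓

-5 dBV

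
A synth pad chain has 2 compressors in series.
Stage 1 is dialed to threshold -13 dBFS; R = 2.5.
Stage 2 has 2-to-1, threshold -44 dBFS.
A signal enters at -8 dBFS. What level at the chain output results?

Stage 1: 5 dB above -13 dBFS, reduced 2.5:1 to 2 dB above → -11 dBFS.
Stage 2: overshoot 33 dB → 33/2 = 16.5 dB → -27.5 dBFS.

-27.5 dBFS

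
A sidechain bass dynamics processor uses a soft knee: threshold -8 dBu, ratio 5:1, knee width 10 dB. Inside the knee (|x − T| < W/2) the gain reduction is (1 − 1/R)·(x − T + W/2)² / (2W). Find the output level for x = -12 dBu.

x − T + W/2 = -12 − (-8) + 5 = 1.
GR = (1 − 1/5) × 1² / 20 = 0.8 × 1 / 20 = 0.04 dB.
Output = -12 − 0.04 = -12.04 dBu.

-12.04 dBu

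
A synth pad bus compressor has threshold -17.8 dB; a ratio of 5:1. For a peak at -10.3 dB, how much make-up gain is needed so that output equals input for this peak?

Overshoot 7.5 dB → 7.5/5 = 1.5 dB after compression, so the compressed level is -17.8 + 1.5 = -16.3 dB.
Make-up = target − compressed = -10.3 − (-16.3) = 6 dB.

6 dB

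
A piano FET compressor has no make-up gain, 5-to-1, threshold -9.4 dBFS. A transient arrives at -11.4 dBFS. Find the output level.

-11.4 dBFS

-11.4 dBFS is 2 dB below the -9.4 dBFS threshold, so no gain reduction is applied.
Output = input = -11.4 dBFS.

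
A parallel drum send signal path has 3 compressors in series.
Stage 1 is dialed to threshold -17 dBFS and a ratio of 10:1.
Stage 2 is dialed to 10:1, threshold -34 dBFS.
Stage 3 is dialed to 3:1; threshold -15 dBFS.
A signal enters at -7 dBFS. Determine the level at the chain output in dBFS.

-32.2 dBFS

Stage 1: overshoot 10 dB → 10/10 = 1 dB → -16 dBFS.
Stage 2: overshoot 18 dB → 18/10 = 1.8 dB → -32.2 dBFS.
Stage 3: below threshold (-32.2 ≤ -15); passes unchanged; output -32.2 dBFS.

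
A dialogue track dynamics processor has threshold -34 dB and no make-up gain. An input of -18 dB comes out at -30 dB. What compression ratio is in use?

4:1

Input overshoot = -18 − (-34) = 16 dB; output overshoot = -30 − (-34) = 4 dB.
Ratio = 16 / 4 = 4.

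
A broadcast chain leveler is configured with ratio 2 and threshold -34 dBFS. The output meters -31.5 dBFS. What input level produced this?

-29 dBFS

That's 2.5 dB above the -34 dBFS threshold.
Undo the ratio: input overshoot = 2.5 × 2 = 5 dB, giving input = -29 dBFS.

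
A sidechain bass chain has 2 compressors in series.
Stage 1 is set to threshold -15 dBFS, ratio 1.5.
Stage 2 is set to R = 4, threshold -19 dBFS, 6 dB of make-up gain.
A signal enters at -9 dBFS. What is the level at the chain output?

-11 dBFS

Stage 1: overshoot 6 dB → 6/1.5 = 4 dB → -11 dBFS.
Stage 2: overshoot 8 dB → 8/4 = 2 dB → -17 dBFS; +6 dB make-up → -11 dBFS.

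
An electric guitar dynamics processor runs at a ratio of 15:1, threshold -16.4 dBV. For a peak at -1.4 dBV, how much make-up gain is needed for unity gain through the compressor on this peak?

The peak compresses to -16.4 + 15/15 = -15.4 dBV.
To reach -1.4 dBV requires -1.4 − (-15.4) = 14 dB of make-up.

14 dB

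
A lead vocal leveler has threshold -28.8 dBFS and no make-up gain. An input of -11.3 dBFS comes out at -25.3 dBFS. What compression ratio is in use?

5:1

Input overshoot = -11.3 − (-28.8) = 17.5 dB; output overshoot = -25.3 − (-28.8) = 3.5 dB.
Ratio = 17.5 / 3.5 = 5.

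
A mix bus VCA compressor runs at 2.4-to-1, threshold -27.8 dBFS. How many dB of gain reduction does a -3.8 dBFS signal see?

14 dB

The signal is 24 dB above threshold.
At 2.4:1, output sits 24/2.4 = 10 dB above threshold.
GR = overshoot in − overshoot out = 24 − 10 = 14 dB.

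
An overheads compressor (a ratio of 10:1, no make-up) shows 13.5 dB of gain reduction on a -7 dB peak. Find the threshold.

Gain reduction = -7 − (-20.5) = 13.5 dB; output overshoot = GR / (R − 1) = 13.5 / 9 = 1.5 dB.
Threshold = output − output overshoot = -20.5 − 1.5 = -22 dB.

-22 dB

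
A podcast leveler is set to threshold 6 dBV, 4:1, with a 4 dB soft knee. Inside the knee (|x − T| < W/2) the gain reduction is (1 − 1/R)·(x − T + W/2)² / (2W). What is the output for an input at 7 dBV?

6.15625 dBV

x − T + W/2 = 7 − 6 + 2 = 3.
GR = (1 − 1/4) × 3² / 8 = 0.75 × 9 / 8 = 0.84375 dB.
Output = 7 − 0.84375 = 6.15625 dBV.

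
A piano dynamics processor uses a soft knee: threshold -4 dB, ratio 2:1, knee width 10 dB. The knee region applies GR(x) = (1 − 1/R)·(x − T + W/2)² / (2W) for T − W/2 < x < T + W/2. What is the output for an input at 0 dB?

x − T + W/2 = 0 − (-4) + 5 = 9.
GR = (1 − 1/2) × 9² / 20 = 0.5 × 81 / 20 = 2.025 dB.
Output = 0 − 2.025 = -2.025 dB.

-2.025 dB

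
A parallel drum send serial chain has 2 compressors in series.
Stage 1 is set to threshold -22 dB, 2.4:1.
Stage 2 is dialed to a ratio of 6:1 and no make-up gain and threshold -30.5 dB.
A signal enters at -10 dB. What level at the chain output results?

Stage 1: -10 dB is 12 dB over -22 dB; at 2.4:1 that becomes 5 dB over, giving -17 dB.
Stage 2: -17 dB is 13.5 dB over -30.5 dB; at 6:1 that becomes 2.25 dB over, giving -28.25 dB.

-28.25 dB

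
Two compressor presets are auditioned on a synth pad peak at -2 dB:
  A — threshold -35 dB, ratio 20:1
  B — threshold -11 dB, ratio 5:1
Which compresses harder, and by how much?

A: GR = 33 − 33/20 = 31.35 dB.
B: GR = 9 − 9/5 = 7.2 dB.
Difference: 24.15 dB in favour of A.

A, by 24.15 dB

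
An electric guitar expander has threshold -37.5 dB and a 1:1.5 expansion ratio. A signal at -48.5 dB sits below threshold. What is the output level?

-54 dB

The input is 11 dB below the -37.5 dB threshold.
A 1:1.5 expander multiplies undershoot by 1.5: 11 × 1.5 = 16.5 dB below threshold.
Output = -37.5 − 16.5 = -54 dB.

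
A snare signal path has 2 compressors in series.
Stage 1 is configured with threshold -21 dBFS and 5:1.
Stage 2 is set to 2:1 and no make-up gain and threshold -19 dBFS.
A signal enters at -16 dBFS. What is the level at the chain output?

-20 dBFS

Stage 1: overshoot 5 dB → 5/5 = 1 dB → -20 dBFS.
Stage 2: below threshold (-20 ≤ -19); passes unchanged; output -20 dBFS.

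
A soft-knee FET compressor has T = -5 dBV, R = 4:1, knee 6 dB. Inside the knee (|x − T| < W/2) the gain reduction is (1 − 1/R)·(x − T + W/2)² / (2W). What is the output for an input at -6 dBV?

x − T + W/2 = -6 − (-5) + 3 = 2.
GR = (1 − 1/4) × 2² / 12 = 0.75 × 4 / 12 = 0.25 dB.
Output = -6 − 0.25 = -6.25 dBV.

-6.25 dBV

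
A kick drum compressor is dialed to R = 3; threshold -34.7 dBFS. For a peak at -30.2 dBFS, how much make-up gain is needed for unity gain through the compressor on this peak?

Without make-up, output = threshold + overshoot/3 = -34.7 + 1.5 = -33.2 dBFS.
Gap to target: 3 dB.

3 dB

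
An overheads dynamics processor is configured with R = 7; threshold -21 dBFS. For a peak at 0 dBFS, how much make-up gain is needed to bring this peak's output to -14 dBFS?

4 dB

Without make-up, output = threshold + overshoot/7 = -21 + 3 = -18 dBFS.
Gap to target: 4 dB.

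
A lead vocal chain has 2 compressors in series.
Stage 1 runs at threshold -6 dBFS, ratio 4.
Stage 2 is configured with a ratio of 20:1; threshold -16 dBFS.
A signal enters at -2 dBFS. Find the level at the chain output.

Stage 1: overshoot 4 dB → 4/4 = 1 dB → -5 dBFS.
Stage 2: overshoot 11 dB → 11/20 = 0.55 dB → -15.45 dBFS.

-15.45 dBFS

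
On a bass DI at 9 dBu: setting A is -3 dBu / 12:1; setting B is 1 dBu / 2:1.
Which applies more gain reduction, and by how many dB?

A: 12 dB over, compressed to 1 dB over, so 11 dB of GR.
B: 8 dB over, compressed to 4 dB over, so 4 dB of GR.
A reduces 7 dB more.

A, by 7 dB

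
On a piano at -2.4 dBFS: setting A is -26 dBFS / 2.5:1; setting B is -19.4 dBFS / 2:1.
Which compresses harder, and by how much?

A, by 5.66 dB

A: overshoot 23.6 dB → output overshoot 9.44 dB → GR 14.16 dB.
B: overshoot 17 dB → output overshoot 8.5 dB → GR 8.5 dB.
A applies 5.66 dB more gain reduction.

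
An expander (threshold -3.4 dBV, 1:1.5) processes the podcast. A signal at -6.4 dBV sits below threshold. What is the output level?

-7.9 dBV

The input is 3 dB below the -3.4 dBV threshold.
A 1:1.5 expander multiplies undershoot by 1.5: 3 × 1.5 = 4.5 dB below threshold.
Output = -3.4 − 4.5 = -7.9 dBV.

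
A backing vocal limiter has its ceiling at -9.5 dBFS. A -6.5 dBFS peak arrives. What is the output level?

The limiter clamps the peak to its -9.5 dBFS ceiling.

-9.5 dBFS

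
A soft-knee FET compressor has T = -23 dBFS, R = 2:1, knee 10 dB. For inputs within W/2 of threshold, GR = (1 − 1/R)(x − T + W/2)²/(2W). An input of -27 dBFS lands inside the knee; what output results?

x − T + W/2 = -27 − (-23) + 5 = 1.
GR = (1 − 1/2) × 1² / 20 = 0.5 × 1 / 20 = 0.025 dB.
Output = -27 − 0.025 = -27.025 dBFS.

-27.025 dBFS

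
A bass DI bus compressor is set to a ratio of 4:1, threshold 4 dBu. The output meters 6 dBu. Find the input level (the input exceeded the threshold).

12 dBu

That's 2 dB above the 4 dBu threshold.
Before 4:1 compression the overshoot was 2 × 4 = 8 dB, so input = 4 + 8 = 12 dBu.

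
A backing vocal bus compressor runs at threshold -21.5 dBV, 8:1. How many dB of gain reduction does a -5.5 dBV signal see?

14 dB

Overshoot = -5.5 − (-21.5) = 16 dB.
A 8:1 ratio leaves 2 dB of that excess.
GR = overshoot in − overshoot out = 16 − 2 = 14 dB.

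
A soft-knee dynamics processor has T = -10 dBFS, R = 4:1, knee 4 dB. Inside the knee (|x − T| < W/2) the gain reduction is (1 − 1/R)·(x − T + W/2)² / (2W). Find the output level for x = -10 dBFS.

-10.375 dBFS

x − T + W/2 = -10 − (-10) + 2 = 2.
GR = (1 − 1/4) × 2² / 8 = 0.75 × 4 / 8 = 0.375 dB.
Output = -10 − 0.375 = -10.375 dBFS.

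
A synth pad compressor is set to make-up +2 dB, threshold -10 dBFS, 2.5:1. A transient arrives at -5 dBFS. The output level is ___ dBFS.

-5 dBFS sits 5 dB over threshold.
At 2.5:1 the overshoot is divided by 2.5, leaving 2 dB above threshold.
That puts the output at -8 dBFS; make-up adds 2 dB, giving -6 dBFS.

-6 dBFS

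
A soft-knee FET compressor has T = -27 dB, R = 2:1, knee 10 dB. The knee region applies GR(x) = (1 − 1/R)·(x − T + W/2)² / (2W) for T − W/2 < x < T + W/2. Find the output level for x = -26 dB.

x − T + W/2 = -26 − (-27) + 5 = 6.
GR = (1 − 1/2) × 6² / 20 = 0.5 × 36 / 20 = 0.9 dB.
Output = -26 − 0.9 = -26.9 dB.

-26.9 dB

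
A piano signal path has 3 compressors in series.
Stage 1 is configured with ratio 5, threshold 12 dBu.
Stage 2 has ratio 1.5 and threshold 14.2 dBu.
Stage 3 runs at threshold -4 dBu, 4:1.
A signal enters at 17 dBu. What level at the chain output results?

0.25 dBu

Stage 1: overshoot 5 dB → 5/5 = 1 dB → 13 dBu.
Stage 2: 13 dBu ≤ 14.2 dBu, so stage 2 doesn't engage; output 13 dBu.
Stage 3: 13 dBu is 17 dB over -4 dBu; at 4:1 that becomes 4.25 dB over, giving 0.25 dBu.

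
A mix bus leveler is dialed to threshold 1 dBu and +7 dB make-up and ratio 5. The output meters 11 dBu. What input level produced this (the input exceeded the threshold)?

16 dBu

Remove make-up: 11 − 7 = 4 dBu.
That's 3 dB above the 1 dBu threshold.
Before 5:1 compression the overshoot was 3 × 5 = 15 dB, so input = 1 + 15 = 16 dBu.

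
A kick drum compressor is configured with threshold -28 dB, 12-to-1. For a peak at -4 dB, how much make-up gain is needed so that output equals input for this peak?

Overshoot 24 dB → 24/12 = 2 dB after compression, so the compressed level is -28 + 2 = -26 dB.
Make-up = target − compressed = -4 − (-26) = 22 dB.

22 dB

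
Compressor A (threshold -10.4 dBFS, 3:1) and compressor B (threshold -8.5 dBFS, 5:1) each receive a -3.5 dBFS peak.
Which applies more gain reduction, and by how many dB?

A, by 0.6 dB

A: 6.9 dB over, compressed to 2.3 dB over, so 4.6 dB of GR.
B: 5 dB over, compressed to 1 dB over, so 4 dB of GR.
A applies 0.6 dB more gain reduction.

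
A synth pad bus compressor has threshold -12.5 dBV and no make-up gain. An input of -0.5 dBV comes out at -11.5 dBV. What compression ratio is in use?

12:1

Input overshoot = -0.5 − (-12.5) = 12 dB; output overshoot = -11.5 − (-12.5) = 1 dB.
Ratio = 12 / 1 = 12.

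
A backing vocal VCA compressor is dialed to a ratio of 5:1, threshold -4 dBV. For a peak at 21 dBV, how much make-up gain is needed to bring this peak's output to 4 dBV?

3 dB

Without make-up, output = threshold + overshoot/5 = -4 + 5 = 1 dBV.
Gap to target: 3 dB.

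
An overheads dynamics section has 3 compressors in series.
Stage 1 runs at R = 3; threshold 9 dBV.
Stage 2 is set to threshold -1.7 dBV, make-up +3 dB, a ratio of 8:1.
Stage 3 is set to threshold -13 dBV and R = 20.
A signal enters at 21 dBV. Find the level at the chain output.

Stage 1: overshoot 12 dB → 12/3 = 4 dB → 13 dBV.
Stage 2: 13 dBV is 14.7 dB over -1.7 dBV; at 8:1 that becomes 1.8375 dB over, giving 0.1375 dBV; +3 dB make-up → 3.1375 dBV.
Stage 3: 16.1375 dB above -13 dBV, reduced 20:1 to 0.806875 dB above → -12.193125 dBV.

-12.193125 dBV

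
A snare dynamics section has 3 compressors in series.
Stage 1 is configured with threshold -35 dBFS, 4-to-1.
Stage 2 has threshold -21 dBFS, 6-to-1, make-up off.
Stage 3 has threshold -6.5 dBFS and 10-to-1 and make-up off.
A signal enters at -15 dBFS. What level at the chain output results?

-30 dBFS

Stage 1: 20 dB above -35 dBFS, reduced 4:1 to 5 dB above → -30 dBFS.
Stage 2: -30 dBFS is at or below the -21 dBFS threshold — no compression; output -30 dBFS.
Stage 3: below threshold (-30 ≤ -6.5); passes unchanged; output -30 dBFS.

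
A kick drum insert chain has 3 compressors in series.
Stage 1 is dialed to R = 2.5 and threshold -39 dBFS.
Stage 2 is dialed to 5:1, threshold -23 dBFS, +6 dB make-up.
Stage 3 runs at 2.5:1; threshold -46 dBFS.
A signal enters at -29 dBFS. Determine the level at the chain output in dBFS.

-39.2 dBFS

Stage 1: -29 dBFS is 10 dB over -39 dBFS; at 2.5:1 that becomes 4 dB over, giving -35 dBFS.
Stage 2: -35 dBFS ≤ -23 dBFS, so stage 2 doesn't engage; make-up brings it to -29 dBFS.
Stage 3: overshoot 17 dB → 17/2.5 = 6.8 dB → -39.2 dBFS.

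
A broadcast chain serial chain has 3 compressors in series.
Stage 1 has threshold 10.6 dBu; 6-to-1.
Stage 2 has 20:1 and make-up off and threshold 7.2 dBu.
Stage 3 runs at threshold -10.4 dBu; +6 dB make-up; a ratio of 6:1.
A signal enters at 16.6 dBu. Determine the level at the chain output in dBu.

Stage 1: 16.6 dBu is 6 dB over 10.6 dBu; at 6:1 that becomes 1 dB over, giving 11.6 dBu.
Stage 2: 4.4 dB above 7.2 dBu, reduced 20:1 to 0.22 dB above → 7.42 dBu.
Stage 3: overshoot 17.82 dB → 17.82/6 = 2.97 dB → -7.43 dBu; +6 dB make-up → -1.43 dBu.

-1.43 dBu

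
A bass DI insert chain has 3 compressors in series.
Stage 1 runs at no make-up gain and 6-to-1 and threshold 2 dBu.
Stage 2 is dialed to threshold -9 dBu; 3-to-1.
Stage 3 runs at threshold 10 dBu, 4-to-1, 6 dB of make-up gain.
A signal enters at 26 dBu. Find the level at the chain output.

Stage 1: 24 dB above 2 dBu, reduced 6:1 to 4 dB above → 6 dBu.
Stage 2: 6 dBu is 15 dB over -9 dBu; at 3:1 that becomes 5 dB over, giving -4 dBu.
Stage 3: -4 dBu is at or below the 10 dBu threshold — no compression; make-up brings it to 2 dBu.

2 dBu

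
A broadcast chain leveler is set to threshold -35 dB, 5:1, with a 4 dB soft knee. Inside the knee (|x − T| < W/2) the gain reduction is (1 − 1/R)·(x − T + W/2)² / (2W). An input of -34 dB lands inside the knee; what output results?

-34.9 dB

x − T + W/2 = -34 − (-35) + 2 = 3.
GR = (1 − 1/5) × 3² / 8 = 0.8 × 9 / 8 = 0.9 dB.
Output = -34 − 0.9 = -34.9 dB.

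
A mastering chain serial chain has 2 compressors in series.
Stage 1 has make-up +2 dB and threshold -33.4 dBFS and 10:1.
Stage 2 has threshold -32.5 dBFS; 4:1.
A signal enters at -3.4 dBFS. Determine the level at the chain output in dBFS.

Stage 1: overshoot 30 dB → 30/10 = 3 dB → -30.4 dBFS; +2 dB make-up → -28.4 dBFS.
Stage 2: 4.1 dB above -32.5 dBFS, reduced 4:1 to 1.025 dB above → -31.475 dBFS.

-31.475 dBFS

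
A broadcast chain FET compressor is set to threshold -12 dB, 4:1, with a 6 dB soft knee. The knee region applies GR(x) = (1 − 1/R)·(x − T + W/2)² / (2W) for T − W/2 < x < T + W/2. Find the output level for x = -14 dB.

-14.0625 dB

x − T + W/2 = -14 − (-12) + 3 = 1.
GR = (1 − 1/4) × 1² / 12 = 0.75 × 1 / 12 = 0.0625 dB.
Output = -14 − 0.0625 = -14.0625 dB.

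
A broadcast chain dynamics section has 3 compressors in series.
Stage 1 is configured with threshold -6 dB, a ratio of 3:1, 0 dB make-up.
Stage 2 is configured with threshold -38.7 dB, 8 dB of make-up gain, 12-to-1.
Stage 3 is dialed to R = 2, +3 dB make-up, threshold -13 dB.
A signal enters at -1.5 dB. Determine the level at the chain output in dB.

-24.85 dB

Stage 1: -1.5 dB is 4.5 dB over -6 dB; at 3:1 that becomes 1.5 dB over, giving -4.5 dB.
Stage 2: 34.2 dB above -38.7 dB, reduced 12:1 to 2.85 dB above → -35.85 dB; +8 dB make-up → -27.85 dB.
Stage 3: -27.85 dB is at or below the -13 dB threshold — no compression; make-up brings it to -24.85 dB.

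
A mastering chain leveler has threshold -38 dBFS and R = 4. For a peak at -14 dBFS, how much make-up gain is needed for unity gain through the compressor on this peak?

18 dB

Without make-up, output = threshold + overshoot/4 = -38 + 6 = -32 dBFS.
Gap to target: 18 dB.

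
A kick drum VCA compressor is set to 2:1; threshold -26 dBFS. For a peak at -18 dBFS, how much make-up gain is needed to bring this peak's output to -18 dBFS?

4 dB

The peak compresses to -26 + 8/2 = -22 dBFS.
To reach -18 dBFS requires -18 − (-22) = 4 dB of make-up.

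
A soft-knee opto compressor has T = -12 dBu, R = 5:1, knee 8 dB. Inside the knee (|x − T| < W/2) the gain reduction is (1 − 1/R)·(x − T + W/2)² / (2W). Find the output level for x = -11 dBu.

x − T + W/2 = -11 − (-12) + 4 = 5.
GR = (1 − 1/5) × 5² / 16 = 0.8 × 25 / 16 = 1.25 dB.
Output = -11 − 1.25 = -12.25 dBu.

-12.25 dBu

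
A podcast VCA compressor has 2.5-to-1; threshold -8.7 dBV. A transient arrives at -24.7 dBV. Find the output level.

-24.7 dBV is 16 dB below the -8.7 dBV threshold, so no gain reduction is applied.
Output = input = -24.7 dBV.

-24.7 dBV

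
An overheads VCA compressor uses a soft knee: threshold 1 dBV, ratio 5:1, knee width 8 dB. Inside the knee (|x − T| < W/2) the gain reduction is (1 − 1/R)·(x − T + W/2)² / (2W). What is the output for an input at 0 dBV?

x − T + W/2 = 0 − 1 + 4 = 3.
GR = (1 − 1/5) × 3² / 16 = 0.8 × 9 / 16 = 0.45 dB.
Output = 0 − 0.45 = -0.45 dBV.

-0.45 dBV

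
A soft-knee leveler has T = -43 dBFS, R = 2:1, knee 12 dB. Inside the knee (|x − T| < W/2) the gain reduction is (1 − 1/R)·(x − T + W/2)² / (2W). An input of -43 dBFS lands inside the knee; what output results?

x − T + W/2 = -43 − (-43) + 6 = 6.
GR = (1 − 1/2) × 6² / 24 = 0.5 × 36 / 24 = 0.75 dB.
Output = -43 − 0.75 = -43.75 dBFS.

-43.75 dBFS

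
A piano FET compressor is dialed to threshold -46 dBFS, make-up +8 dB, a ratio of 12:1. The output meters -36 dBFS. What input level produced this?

Stripping the +8 dB make-up gives -44 dBFS at the gain stage.
Post-compression overshoot = -44 − (-46) = 2 dB.
Input overshoot = R × output overshoot = 24 dB → input = -46 + 24 = -22 dBFS.

-22 dBFS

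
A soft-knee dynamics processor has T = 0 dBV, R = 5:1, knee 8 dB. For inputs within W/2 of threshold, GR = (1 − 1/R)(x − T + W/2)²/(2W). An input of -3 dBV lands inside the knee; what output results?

x − T + W/2 = -3 − 0 + 4 = 1.
GR = (1 − 1/5) × 1² / 16 = 0.8 × 1 / 16 = 0.05 dB.
Output = -3 − 0.05 = -3.05 dBV.

-3.05 dBV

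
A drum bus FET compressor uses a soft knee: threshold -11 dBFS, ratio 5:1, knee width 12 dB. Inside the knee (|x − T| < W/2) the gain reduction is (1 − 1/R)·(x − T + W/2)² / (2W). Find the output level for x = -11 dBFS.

x − T + W/2 = -11 − (-11) + 6 = 6.
GR = (1 − 1/5) × 6² / 24 = 0.8 × 36 / 24 = 1.2 dB.
Output = -11 − 1.2 = -12.2 dBFS.

-12.2 dBFS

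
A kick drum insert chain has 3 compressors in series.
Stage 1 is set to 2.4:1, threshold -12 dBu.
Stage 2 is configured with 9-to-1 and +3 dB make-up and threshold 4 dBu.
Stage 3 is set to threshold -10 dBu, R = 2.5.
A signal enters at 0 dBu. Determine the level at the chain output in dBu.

Stage 1: overshoot 12 dB → 12/2.4 = 5 dB → -7 dBu.
Stage 2: -7 dBu ≤ 4 dBu, so stage 2 doesn't engage; make-up brings it to -4 dBu.
Stage 3: overshoot 6 dB → 6/2.5 = 2.4 dB → -7.6 dBu.

-7.6 dBu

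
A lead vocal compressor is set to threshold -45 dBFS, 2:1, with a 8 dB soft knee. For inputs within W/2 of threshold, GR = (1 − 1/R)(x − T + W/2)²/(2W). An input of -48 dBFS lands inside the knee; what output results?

x − T + W/2 = -48 − (-45) + 4 = 1.
GR = (1 − 1/2) × 1² / 16 = 0.5 × 1 / 16 = 0.03125 dB.
Output = -48 − 0.03125 = -48.03125 dBFS.

-48.03125 dBFS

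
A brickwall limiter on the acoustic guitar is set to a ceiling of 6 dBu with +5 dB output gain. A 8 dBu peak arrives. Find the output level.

11 dBu

A brickwall limiter is an ∞:1 compressor: any input above the ceiling is clamped to 6 dBu.
Output gain then adds 5 dB: 6 + 5 = 11 dBu.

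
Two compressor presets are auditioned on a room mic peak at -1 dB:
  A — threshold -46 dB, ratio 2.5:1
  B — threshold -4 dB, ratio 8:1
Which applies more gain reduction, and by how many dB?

A, by 24.375 dB

A: overshoot 45 dB → output overshoot 18 dB → GR 27 dB.
B: overshoot 3 dB → output overshoot 0.375 dB → GR 2.625 dB.
A reduces 24.375 dB more.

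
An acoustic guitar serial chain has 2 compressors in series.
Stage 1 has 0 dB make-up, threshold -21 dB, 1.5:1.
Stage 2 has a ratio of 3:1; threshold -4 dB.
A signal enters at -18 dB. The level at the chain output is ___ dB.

Stage 1: 3 dB above -21 dB, reduced 1.5:1 to 2 dB above → -19 dB.
Stage 2: -19 dB is at or below the -4 dB threshold — no compression; output -19 dB.

-19 dB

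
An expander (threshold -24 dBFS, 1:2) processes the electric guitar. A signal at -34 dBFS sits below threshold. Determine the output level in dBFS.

-44 dBFS

Undershoot = (-24) − (-34) = 10 dB.
At 1:2, that expands to 20 dB under threshold.
Output = -24 − 20 = -44 dBFS.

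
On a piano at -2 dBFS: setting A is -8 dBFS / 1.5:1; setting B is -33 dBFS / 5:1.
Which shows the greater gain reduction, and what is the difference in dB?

A: overshoot 6 dB → output overshoot 4 dB → GR 2 dB.
B: overshoot 31 dB → output overshoot 6.2 dB → GR 24.8 dB.
B applies 22.8 dB more gain reduction.

B, by 22.8 dB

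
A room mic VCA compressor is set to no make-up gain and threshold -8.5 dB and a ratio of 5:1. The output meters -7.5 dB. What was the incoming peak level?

The compressed level sits -7.5 − (-8.5) = 1 dB over threshold.
Input overshoot = R × output overshoot = 5 dB → input = -8.5 + 5 = -3.5 dB.

-3.5 dB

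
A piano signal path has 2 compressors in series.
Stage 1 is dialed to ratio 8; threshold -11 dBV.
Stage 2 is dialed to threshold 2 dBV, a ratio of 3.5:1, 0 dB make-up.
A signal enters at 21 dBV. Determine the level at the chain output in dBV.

-7 dBV

Stage 1: overshoot 32 dB → 32/8 = 4 dB → -7 dBV.
Stage 2: -7 dBV ≤ 2 dBV, so stage 2 doesn't engage; output -7 dBV.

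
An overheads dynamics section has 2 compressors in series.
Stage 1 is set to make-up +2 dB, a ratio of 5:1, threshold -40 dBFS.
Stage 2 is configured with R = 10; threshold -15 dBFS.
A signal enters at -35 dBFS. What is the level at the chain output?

Stage 1: 5 dB above -40 dBFS, reduced 5:1 to 1 dB above → -39 dBFS; +2 dB make-up → -37 dBFS.
Stage 2: -37 dBFS is at or below the -15 dBFS threshold — no compression; output -37 dBFS.

-37 dBFS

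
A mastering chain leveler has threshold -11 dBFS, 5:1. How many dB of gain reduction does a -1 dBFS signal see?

The signal is 10 dB above threshold.
After 5:1 compression the overshoot becomes 10/5 = 2 dB.
So the signal is attenuated by 10 − 2 = 8 dB.

8 dB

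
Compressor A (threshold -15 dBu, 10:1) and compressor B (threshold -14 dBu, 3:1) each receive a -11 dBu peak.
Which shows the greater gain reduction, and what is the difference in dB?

A: GR = 4 − 4/10 = 3.6 dB.
B: GR = 3 − 3/3 = 2 dB.
Difference: 1.6 dB in favour of A.

A, by 1.6 dB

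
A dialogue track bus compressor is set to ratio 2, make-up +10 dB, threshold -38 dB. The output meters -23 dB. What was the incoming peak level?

Remove make-up: -23 − 10 = -33 dB.
Post-compression overshoot = -33 − (-38) = 5 dB.
Input overshoot = R × output overshoot = 10 dB → input = -38 + 10 = -28 dB.

-28 dB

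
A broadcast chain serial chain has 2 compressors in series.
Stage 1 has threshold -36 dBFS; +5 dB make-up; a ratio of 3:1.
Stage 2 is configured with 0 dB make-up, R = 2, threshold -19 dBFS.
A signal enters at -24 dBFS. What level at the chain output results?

-27 dBFS

Stage 1: -24 dBFS is 12 dB over -36 dBFS; at 3:1 that becomes 4 dB over, giving -32 dBFS; +5 dB make-up → -27 dBFS.
Stage 2: -27 dBFS is at or below the -19 dBFS threshold — no compression; output -27 dBFS.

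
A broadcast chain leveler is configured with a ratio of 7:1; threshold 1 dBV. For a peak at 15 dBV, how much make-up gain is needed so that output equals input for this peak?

12 dB

Without make-up, output = threshold + overshoot/7 = 1 + 2 = 3 dBV.
Gap to target: 12 dB.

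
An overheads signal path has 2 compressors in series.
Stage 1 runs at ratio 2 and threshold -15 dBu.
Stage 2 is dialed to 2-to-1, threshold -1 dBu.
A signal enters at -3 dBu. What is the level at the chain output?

Stage 1: -3 dBu is 12 dB over -15 dBu; at 2:1 that becomes 6 dB over, giving -9 dBu.
Stage 2: -9 dBu ≤ -1 dBu, so stage 2 doesn't engage; output -9 dBu.

-9 dBu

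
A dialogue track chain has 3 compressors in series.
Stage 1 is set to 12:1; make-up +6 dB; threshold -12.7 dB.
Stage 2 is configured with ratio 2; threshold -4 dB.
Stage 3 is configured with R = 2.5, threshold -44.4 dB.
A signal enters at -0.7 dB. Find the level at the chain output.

-28.92 dB

Stage 1: overshoot 12 dB → 12/12 = 1 dB → -11.7 dB; +6 dB make-up → -5.7 dB.
Stage 2: -5.7 dB is at or below the -4 dB threshold — no compression; output -5.7 dB.
Stage 3: overshoot 38.7 dB → 38.7/2.5 = 15.48 dB → -28.92 dB.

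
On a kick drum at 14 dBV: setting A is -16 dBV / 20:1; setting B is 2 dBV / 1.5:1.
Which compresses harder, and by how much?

A: GR = 30 − 30/20 = 28.5 dB.
B: GR = 12 − 12/1.5 = 4 dB.
A reduces 24.5 dB more.

A, by 24.5 dB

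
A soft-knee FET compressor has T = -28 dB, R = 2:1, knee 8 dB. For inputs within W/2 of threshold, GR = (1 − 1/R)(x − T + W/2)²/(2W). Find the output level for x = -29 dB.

x − T + W/2 = -29 − (-28) + 4 = 3.
GR = (1 − 1/2) × 3² / 16 = 0.5 × 9 / 16 = 0.28125 dB.
Output = -29 − 0.28125 = -29.28125 dB.

-29.28125 dB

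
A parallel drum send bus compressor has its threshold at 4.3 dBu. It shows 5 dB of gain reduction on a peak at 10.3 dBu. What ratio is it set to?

Input overshoot = 10.3 − 4.3 = 6 dB.
Output overshoot = 6 − 5 = 1 dB.
Ratio = input overshoot / output overshoot = 6 / 1 = 6.

6:1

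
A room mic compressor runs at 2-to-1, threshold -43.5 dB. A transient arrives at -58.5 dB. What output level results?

-58.5 dB

-58.5 dB is 15 dB below the -43.5 dB threshold, so no gain reduction is applied.
Output = input = -58.5 dB.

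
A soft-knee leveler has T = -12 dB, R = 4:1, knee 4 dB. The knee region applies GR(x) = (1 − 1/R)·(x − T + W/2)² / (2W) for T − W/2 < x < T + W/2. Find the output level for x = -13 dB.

x − T + W/2 = -13 − (-12) + 2 = 1.
GR = (1 − 1/4) × 1² / 8 = 0.75 × 1 / 8 = 0.09375 dB.
Output = -13 − 0.09375 = -13.09375 dB.

-13.09375 dB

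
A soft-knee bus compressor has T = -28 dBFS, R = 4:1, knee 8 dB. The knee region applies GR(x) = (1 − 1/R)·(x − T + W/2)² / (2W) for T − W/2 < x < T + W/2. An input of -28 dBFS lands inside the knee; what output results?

-28.75 dBFS

x − T + W/2 = -28 − (-28) + 4 = 4.
GR = (1 − 1/4) × 4² / 16 = 0.75 × 16 / 16 = 0.75 dB.
Output = -28 − 0.75 = -28.75 dBFS.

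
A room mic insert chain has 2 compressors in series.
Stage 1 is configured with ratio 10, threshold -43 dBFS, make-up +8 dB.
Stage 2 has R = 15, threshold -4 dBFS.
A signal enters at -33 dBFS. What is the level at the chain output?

-34 dBFS

Stage 1: overshoot 10 dB → 10/10 = 1 dB → -42 dBFS; +8 dB make-up → -34 dBFS.
Stage 2: -34 dBFS is at or below the -4 dBFS threshold — no compression; output -34 dBFS.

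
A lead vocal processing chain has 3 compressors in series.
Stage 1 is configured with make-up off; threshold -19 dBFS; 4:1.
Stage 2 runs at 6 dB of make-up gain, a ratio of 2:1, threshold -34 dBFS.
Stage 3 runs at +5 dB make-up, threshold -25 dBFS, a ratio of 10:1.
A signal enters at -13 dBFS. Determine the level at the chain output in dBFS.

Stage 1: -13 dBFS is 6 dB over -19 dBFS; at 4:1 that becomes 1.5 dB over, giving -17.5 dBFS.
Stage 2: -17.5 dBFS is 16.5 dB over -34 dBFS; at 2:1 that becomes 8.25 dB over, giving -25.75 dBFS; +6 dB make-up → -19.75 dBFS.
Stage 3: overshoot 5.25 dB → 5.25/10 = 0.525 dB → -24.475 dBFS; +5 dB make-up → -19.475 dBFS.

-19.475 dBFS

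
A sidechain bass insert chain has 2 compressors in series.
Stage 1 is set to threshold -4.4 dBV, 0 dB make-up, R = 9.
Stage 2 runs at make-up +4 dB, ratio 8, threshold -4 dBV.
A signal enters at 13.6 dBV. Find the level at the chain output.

0.2 dBV

Stage 1: 18 dB above -4.4 dBV, reduced 9:1 to 2 dB above → -2.4 dBV.
Stage 2: 1.6 dB above -4 dBV, reduced 8:1 to 0.2 dB above → -3.8 dBV; +4 dB make-up → 0.2 dBV.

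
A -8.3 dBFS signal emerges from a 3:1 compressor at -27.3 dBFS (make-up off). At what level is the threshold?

-36.8 dBFS

Gain reduction = -8.3 − (-27.3) = 19 dB; output overshoot = GR / (R − 1) = 19 / 2 = 9.5 dB.
Threshold = output − output overshoot = -27.3 − 9.5 = -36.8 dBFS.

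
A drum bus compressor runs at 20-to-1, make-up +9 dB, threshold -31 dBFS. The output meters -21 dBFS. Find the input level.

-11 dBFS

Remove make-up: -21 − 9 = -30 dBFS.
The compressed level sits -30 − (-31) = 1 dB over threshold.
Input overshoot = R × output overshoot = 20 dB → input = -31 + 20 = -11 dBFS.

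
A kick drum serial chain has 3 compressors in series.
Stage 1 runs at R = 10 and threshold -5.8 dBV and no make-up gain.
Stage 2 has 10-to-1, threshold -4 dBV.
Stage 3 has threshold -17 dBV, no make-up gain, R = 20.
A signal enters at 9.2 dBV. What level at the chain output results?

Stage 1: 15 dB above -5.8 dBV, reduced 10:1 to 1.5 dB above → -4.3 dBV.
Stage 2: -4.3 dBV is at or below the -4 dBV threshold — no compression; output -4.3 dBV.
Stage 3: -4.3 dBV is 12.7 dB over -17 dBV; at 20:1 that becomes 0.635 dB over, giving -16.365 dBV.

-16.365 dBV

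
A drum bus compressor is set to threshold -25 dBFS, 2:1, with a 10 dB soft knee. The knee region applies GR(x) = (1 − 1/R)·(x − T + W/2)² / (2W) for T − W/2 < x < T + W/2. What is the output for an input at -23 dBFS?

-24.225 dBFS

x − T + W/2 = -23 − (-25) + 5 = 7.
GR = (1 − 1/2) × 7² / 20 = 0.5 × 49 / 20 = 1.225 dB.
Output = -23 − 1.225 = -24.225 dBFS.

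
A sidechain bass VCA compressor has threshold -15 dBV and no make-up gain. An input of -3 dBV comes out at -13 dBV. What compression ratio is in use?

6:1

Input overshoot = -3 − (-15) = 12 dB; output overshoot = -13 − (-15) = 2 dB.
Ratio = 12 / 2 = 6.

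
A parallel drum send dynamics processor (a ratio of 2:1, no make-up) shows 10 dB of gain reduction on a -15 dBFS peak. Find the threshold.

Input is 20 dB above T (since output overshoot × R = input overshoot: (-25 − T)·2 = -15 − T gives T = -35 dBFS).
Check: -35 + (-15 − (-35))/2 = -35 + 10 = -25 dBFS. ✓

-35 dBFS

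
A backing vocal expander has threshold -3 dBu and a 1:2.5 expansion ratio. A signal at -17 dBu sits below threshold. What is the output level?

Below threshold, a 1:2.5 expander applies gain = (2.5−1)×(T − x) of attenuation.
(2.5−1) × 14 = 21 dB, so output = -17 − 21 = -38 dBu.

-38 dBu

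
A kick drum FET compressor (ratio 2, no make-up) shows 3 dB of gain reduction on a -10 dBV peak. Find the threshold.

-16 dBV

Input is 6 dB above T (since output overshoot × R = input overshoot: (-13 − T)·2 = -10 − T gives T = -16 dBV).
Check: -16 + (-10 − (-16))/2 = -16 + 3 = -13 dBV. ✓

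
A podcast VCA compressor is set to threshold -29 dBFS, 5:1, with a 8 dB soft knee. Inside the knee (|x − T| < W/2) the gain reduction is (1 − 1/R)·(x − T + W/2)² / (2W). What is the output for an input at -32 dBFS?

x − T + W/2 = -32 − (-29) + 4 = 1.
GR = (1 − 1/5) × 1² / 16 = 0.8 × 1 / 16 = 0.05 dB.
Output = -32 − 0.05 = -32.05 dBFS.

-32.05 dBFS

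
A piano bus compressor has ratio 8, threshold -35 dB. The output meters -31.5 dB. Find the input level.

That's 3.5 dB above the -35 dB threshold.
Undo the ratio: input overshoot = 3.5 × 8 = 28 dB, giving input = -7 dB.

-7 dB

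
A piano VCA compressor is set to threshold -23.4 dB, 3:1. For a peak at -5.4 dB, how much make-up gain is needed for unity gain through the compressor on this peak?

Without make-up, output = threshold + overshoot/3 = -23.4 + 6 = -17.4 dB.
Gap to target: 12 dB.

12 dB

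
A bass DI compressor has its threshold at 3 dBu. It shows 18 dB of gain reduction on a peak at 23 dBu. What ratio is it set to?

Input overshoot = 23 − 3 = 20 dB.
Output overshoot = 20 − 18 = 2 dB.
Ratio = input overshoot / output overshoot = 20 / 2 = 10.

10:1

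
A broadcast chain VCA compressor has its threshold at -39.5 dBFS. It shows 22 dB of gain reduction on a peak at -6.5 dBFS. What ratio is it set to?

3:1

Input overshoot = -6.5 − (-39.5) = 33 dB.
Output overshoot = 33 − 22 = 11 dB.
Ratio = input overshoot / output overshoot = 33 / 11 = 3.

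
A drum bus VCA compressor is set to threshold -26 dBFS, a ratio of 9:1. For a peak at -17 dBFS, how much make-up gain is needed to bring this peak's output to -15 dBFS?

The peak compresses to -26 + 9/9 = -25 dBFS.
To reach -15 dBFS requires -15 − (-25) = 10 dB of make-up.

10 dB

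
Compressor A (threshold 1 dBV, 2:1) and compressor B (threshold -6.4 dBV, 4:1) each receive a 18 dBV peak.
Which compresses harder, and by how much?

B, by 9.8 dB

A: 17 dB over, compressed to 8.5 dB over, so 8.5 dB of GR.
B: 24.4 dB over, compressed to 6.1 dB over, so 18.3 dB of GR.
B applies 9.8 dB more gain reduction.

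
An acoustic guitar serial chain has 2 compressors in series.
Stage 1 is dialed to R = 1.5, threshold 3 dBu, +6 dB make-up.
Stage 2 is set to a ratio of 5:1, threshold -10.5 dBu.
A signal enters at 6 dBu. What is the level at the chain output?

-6.2 dBu

Stage 1: overshoot 3 dB → 3/1.5 = 2 dB → 5 dBu; +6 dB make-up → 11 dBu.
Stage 2: 11 dBu is 21.5 dB over -10.5 dBu; at 5:1 that becomes 4.3 dB over, giving -6.2 dBu.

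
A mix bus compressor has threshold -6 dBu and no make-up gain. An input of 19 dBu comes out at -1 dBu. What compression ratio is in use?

Input overshoot = 19 − (-6) = 25 dB; output overshoot = -1 − (-6) = 5 dB.
Ratio = 25 / 5 = 5.

5:1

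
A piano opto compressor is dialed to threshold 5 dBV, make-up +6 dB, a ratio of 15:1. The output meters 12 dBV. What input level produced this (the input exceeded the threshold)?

20 dBV

Stripping the +6 dB make-up gives 6 dBV at the gain stage.
The compressed level sits 6 − 5 = 1 dB over threshold.
Undo the ratio: input overshoot = 1 × 15 = 15 dB, giving input = 20 dBV.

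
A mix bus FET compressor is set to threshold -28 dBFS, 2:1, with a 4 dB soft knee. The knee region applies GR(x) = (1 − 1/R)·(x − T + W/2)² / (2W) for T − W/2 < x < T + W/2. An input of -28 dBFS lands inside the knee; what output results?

x − T + W/2 = -28 − (-28) + 2 = 2.
GR = (1 − 1/2) × 2² / 8 = 0.5 × 4 / 8 = 0.25 dB.
Output = -28 − 0.25 = -28.25 dBFS.

-28.25 dBFS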